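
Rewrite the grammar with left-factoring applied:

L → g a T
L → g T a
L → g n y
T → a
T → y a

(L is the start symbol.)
Left-factoring transforms A → αβ₁ | αβ₂ into A → αA' and A' → β₁ | β₂
(α is the longest common prefix among the alternatives). Repeat until
no nonterminal has two alternatives with a common prefix.

Round 1: L has alternatives sharing prefix 'g'. Introduce L': L → g L'
  Add: L' → a T
  Add: L' → T a
  Add: L' → n y

No remaining common prefixes — done.

Resulting grammar:
L → g L'
L' → a T
L' → T a
L' → n y
T → a
T → y a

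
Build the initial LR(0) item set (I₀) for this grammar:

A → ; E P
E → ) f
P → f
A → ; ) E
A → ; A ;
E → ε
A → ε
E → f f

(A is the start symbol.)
{ [A → . ; ) E], [A → . ; A ;], [A → . ; E P], [A → .], [A' → . A] }

First, augment the grammar with A' → A
I₀ = CLOSURE({ [A' → . A] }):
  [A' → . A] has the dot before A: add [A → . ; E P], [A → . ; ) E], [A → . ; A ;], [A → .]
No further items can be added.

I₀ = { [A → . ; ) E], [A → . ; A ;], [A → . ; E P], [A → .], [A' → . A] }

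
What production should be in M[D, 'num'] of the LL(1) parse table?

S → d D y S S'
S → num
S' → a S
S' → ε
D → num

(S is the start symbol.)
D → num

To find M[D, 'num'], we find productions for D where 'num' is in the predict set (PREDICT(N → α) = (FIRST(α) \ {ε}) ∪ (FOLLOW(N) if α ⇒* ε)).

D → num: PREDICT = { 'num' }
  'num' is in predict set, so this production goes in M[D, 'num']

M[D, 'num'] = D → num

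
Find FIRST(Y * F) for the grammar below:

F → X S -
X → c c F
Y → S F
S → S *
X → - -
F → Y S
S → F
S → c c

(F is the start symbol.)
FIRST sets of the non-terminals involved (from the grammar, by fixed-point iteration):
  FIRST(Y) = { '-', 'c' }

To compute FIRST(Y * F), process the symbols left to right:
Symbol Y is a non-terminal. Add FIRST(Y) \ {ε} = { '-', 'c' }
Y is not nullable (ε ∉ FIRST(Y)), so stop here.
FIRST(Y * F) = { '-', 'c' }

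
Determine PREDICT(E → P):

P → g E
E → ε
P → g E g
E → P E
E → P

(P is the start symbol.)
{ 'g' }

PREDICT(E → P) = (FIRST(RHS) \ {ε}) ∪ (FOLLOW(E) if ε ∈ FIRST(RHS), i.e. RHS ⇒* ε)
FIRST(P) = { 'g' }
FIRST(P) = { 'g' }
ε ∉ FIRST(P), so FOLLOW(E) is not added.
PREDICT(E → P) = { 'g' }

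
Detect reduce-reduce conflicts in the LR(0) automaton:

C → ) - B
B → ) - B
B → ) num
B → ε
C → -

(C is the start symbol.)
A reduce-reduce conflict occurs when an LR(0) state has two complete items [A → α .] and [B → β .] — both call for a reduction, and with no lookahead the parser cannot choose between them.

Augment with C' → C and build the canonical LR(0) collection (I0 = CLOSURE({[C' → . C]}), then GOTO on every symbol after a dot until no new states appear). It has 10 states:
  I0: { [C → . ) - B], [C → . -], [C' → . C] }  — shift
  I1: { [C → ) . - B] }  — shift
  I2: { [C → - .] }  — reduce
  I3: { [C' → C .] }  — accept
  I4: { [B → . ) - B], [B → . ) num], [B → .], [C → ) - . B] }  — shift, reduce
  I5: { [B → ) . - B], [B → ) . num] }  — shift
  I6: { [C → ) - B .] }  — reduce
  I7: { [B → ) - . B], [B → . ) - B], [B → . ) num], [B → .] }  — shift, reduce
  I8: { [B → ) num .] }  — reduce
  I9: { [B → ) - B .] }  — reduce

No state contains more than one complete item.

Answer: No reduce-reduce conflicts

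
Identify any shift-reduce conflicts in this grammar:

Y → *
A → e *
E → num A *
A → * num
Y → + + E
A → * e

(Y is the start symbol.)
Augment with Y' → Y and build the canonical LR(0) collection (I0 = CLOSURE({[Y' → . Y]}), then GOTO on every symbol after a dot until no new states appear). It has 14 states:
  I0: { [Y → . *], [Y → . + + E], [Y' → . Y] }  — shift
  I1: { [Y → * .] }  — reduce
  I2: { [Y → + . + E] }  — shift
  I3: { [Y' → Y .] }  — accept
  I4: { [E → . num A *], [Y → + + . E] }  — shift
  I5: { [Y → + + E .] }  — reduce
  I6: { [A → . * e], [A → . * num], [A → . e *], [E → num . A *] }  — shift
  I7: { [A → * . e], [A → * . num] }  — shift
  I8: { [E → num A . *] }  — shift
  I9: { [A → e . *] }  — shift
  I10: { [A → e * .] }  — reduce
  I11: { [E → num A * .] }  — reduce
  I12: { [A → * e .] }  — reduce
  I13: { [A → * num .] }  — reduce

No state contains both a complete item and a shift item.

Answer: No shift-reduce conflicts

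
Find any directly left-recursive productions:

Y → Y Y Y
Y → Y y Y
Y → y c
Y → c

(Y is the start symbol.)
Direct left recursion occurs when N → N α for some non-terminal N (the right-hand side begins with the left-hand side itself).

Y → Y Y Y: LEFT RECURSIVE (starts with Y)
Y → Y y Y: LEFT RECURSIVE (starts with Y)
Y → y c: starts with y
Y → c: starts with c

The grammar has direct left recursion on: Y.

Answer: Yes, Y is left-recursive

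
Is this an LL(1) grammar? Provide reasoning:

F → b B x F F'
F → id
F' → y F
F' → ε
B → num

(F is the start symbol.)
No. Predict set conflict for F': { 'y' }

A grammar is LL(1) if for each non-terminal N with multiple productions, the predict sets of those productions are pairwise disjoint, where PREDICT(N → α) = (FIRST(α) \ {ε}) ∪ (FOLLOW(N) if α ⇒* ε).

Relevant sets:
  FOLLOW(F') = { $, 'y' }

For F:
  PREDICT(F → b B x F F') = { 'b' }
  PREDICT(F → id) = { 'id' }
For F':
  PREDICT(F' → y F) = { 'y' }
  PREDICT(F' → ε) = { $, 'y' }
B has a single production, so nothing to check there.

Conflict found: Predict set conflict for F': { 'y' }
The grammar is NOT LL(1).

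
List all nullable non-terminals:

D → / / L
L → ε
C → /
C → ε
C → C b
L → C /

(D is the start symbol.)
{ 'C', 'L' }

ε-productions: L → ε, C → ε
So L, C are immediately nullable.
No further non-terminal can be added: every production for the remaining non-terminals contains a terminal or a non-nullable non-terminal.
Nullable = { 'C', 'L' }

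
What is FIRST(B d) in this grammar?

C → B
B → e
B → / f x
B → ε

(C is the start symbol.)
{ '/', 'd', 'e' }

FIRST sets of the non-terminals involved (from the grammar, by fixed-point iteration):
  FIRST(B) = { '/', 'e', ε }

To compute FIRST(B d), process the symbols left to right:
Symbol B is a non-terminal. Add FIRST(B) \ {ε} = { '/', 'e' }
B is nullable (ε ∈ FIRST(B)), continue to the next symbol.
Symbol d is a terminal. Add 'd' and stop.
FIRST(B d) = { '/', 'd', 'e' }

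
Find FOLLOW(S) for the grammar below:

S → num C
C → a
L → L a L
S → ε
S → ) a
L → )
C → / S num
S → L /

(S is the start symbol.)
To compute FOLLOW(S), find every occurrence of S on a right-hand side N → α S β: add FIRST(β) \ {ε}, and if β is empty or nullable also add FOLLOW(N). Iterate to a fixed point.

S is the start symbol, so $ ∈ FOLLOW(S).
In C → / S num: S is followed by num, add FIRST(num) \ {ε} = { 'num' }

Taking the union: FOLLOW(S) = { $, 'num' }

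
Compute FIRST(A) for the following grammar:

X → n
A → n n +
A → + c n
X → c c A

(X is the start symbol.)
To compute FIRST(A), examine every production with A on the left-hand side, reading each right-hand side left to right until a non-nullable symbol is reached.

From A → n n +:
  - n is a terminal: add 'n' and stop
From A → + c n:
  - '+' is a terminal: add '+' and stop

Collecting: FIRST(A) = { '+', 'n' }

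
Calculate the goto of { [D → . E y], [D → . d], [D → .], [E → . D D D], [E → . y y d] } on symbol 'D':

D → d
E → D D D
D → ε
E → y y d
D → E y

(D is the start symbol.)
{ [D → . E y], [D → . d], [D → .], [E → . D D D], [E → . y y d], [E → D . D D] }

GOTO(I, 'D') = CLOSURE({ [A → αX.β] : [A → α.Xβ] ∈ I, X = 'D' })

Items with dot before 'D', with the dot advanced:
  [E → . D D D] → [E → D . D D]
Closure of the advanced items:
  [E → D . D D] has the dot before D: add [D → . d], [D → .], [D → . E y]
  [D → . E y] has the dot before E: add [E → . D D D], [E → . y y d]

GOTO = { [D → . E y], [D → . d], [D → .], [E → . D D D], [E → . y y d], [E → D . D D] }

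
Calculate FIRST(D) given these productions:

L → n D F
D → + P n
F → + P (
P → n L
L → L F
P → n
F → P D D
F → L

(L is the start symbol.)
{ '+' }

To compute FIRST(D), examine every production with D on the left-hand side, reading each right-hand side left to right until a non-nullable symbol is reached.

From D → + P n:
  - '+' is a terminal: add '+' and stop

Collecting: FIRST(D) = { '+' }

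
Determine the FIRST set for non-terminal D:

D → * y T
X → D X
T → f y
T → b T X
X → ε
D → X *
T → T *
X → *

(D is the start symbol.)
To compute FIRST(D), examine every production with D on the left-hand side, reading each right-hand side left to right until a non-nullable symbol is reached.

FIRST sets of the other non-terminals involved (by the same procedure, iterated to a fixed point):
  FIRST(X) = { '*', ε }

From D → * y T:
  - '*' is a terminal: add '*' and stop
From D → X *:
  - X is a non-terminal: add FIRST(X) \ {ε} = { '*' }
    X is nullable, so continue to the next symbol
  - '*' is a terminal: add '*' and stop

Collecting: FIRST(D) = { '*' }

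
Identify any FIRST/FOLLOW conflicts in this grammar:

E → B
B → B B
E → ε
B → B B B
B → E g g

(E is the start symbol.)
A FIRST/FOLLOW conflict occurs when a non-terminal N has a nullable alternative N → β (β ⇒* ε) and another alternative N → α with FIRST(α) ∩ FOLLOW(N) ≠ ∅: on such a lookahead the parser cannot decide between expanding α and letting N vanish via β.

Nullable non-terminals: E.
FIRST sets used below: FIRST(B) = { 'g' }

E: nullable alternative(s) E → ε; FOLLOW(E) = { $, 'g' }
  E → B: FIRST \ {ε} = { 'g' } — overlaps FOLLOW(E) on { 'g' }: CONFLICT
  E → ε: FIRST \ {ε} = { } — this is the only nullable alternative, skip

B has no nullable alternative, so no FIRST/FOLLOW check is needed there.

So the grammar has 1 FIRST/FOLLOW conflict (marked CONFLICT above).

Answer: Yes. E → B with FOLLOW(E) on { 'g' }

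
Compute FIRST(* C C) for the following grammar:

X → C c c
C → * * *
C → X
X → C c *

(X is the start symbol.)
{ '*' }

To compute FIRST(* C C), process the symbols left to right:
Symbol * is a terminal. Add '*' and stop.
FIRST(* C C) = { '*' }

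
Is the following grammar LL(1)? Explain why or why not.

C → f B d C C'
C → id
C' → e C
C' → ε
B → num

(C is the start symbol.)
No. Predict set conflict for C': { 'e' }

A grammar is LL(1) if for each non-terminal N with multiple productions, the predict sets of those productions are pairwise disjoint, where PREDICT(N → α) = (FIRST(α) \ {ε}) ∪ (FOLLOW(N) if α ⇒* ε).

Relevant sets:
  FOLLOW(C') = { $, 'e' }

For C:
  PREDICT(C → f B d C C') = { 'f' }
  PREDICT(C → id) = { 'id' }
For C':
  PREDICT(C' → e C) = { 'e' }
  PREDICT(C' → ε) = { $, 'e' }
B has a single production, so nothing to check there.

Conflict found: Predict set conflict for C': { 'e' }
The grammar is NOT LL(1).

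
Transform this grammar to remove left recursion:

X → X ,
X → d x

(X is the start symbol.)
X → d x X'
X' → , X'
X' → ε

X is directly left-recursive. The standard transformation for
  A → A α₁ | ... | A α_m | β₁ | ... | β_n
is
  A  → β₁ A' | ... | β_n A'
  A' → α₁ A' | ... | α_m A' | ε

X → d x becomes X → d x X'
X → X , becomes X' → , X'
Add X' → ε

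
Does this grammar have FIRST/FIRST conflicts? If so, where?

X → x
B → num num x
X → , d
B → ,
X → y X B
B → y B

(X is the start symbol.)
A FIRST/FIRST conflict occurs when two productions N → α and N → β for the same non-terminal have FIRST(α) ∩ FIRST(β) ≠ ∅ (with ε ∈ FIRST of a nullable right-hand side, so two nullable alternatives also conflict).

Productions for X:
  X → x: FIRST = { 'x' }
  X → , d: FIRST = { ',' }
  X → y X B: FIRST = { 'y' }
Productions for B:
  B → num num x: FIRST = { 'num' }
  B → ,: FIRST = { ',' }
  B → y B: FIRST = { 'y' }

All alternatives of each non-terminal have pairwise disjoint FIRST sets.

Answer: No FIRST/FIRST conflicts.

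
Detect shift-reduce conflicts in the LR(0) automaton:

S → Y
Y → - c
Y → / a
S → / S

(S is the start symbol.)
A shift-reduce conflict occurs when an LR(0) state has both:
  - a complete (reduce) item [A → α .] (dot at the end), and
  - a shift item [B → β . c γ] (dot before a terminal).

Augment with S' → S and build the canonical LR(0) collection (I0 = CLOSURE({[S' → . S]}), then GOTO on every symbol after a dot until no new states appear). It has 8 states:
  I0: { [S → . / S], [S → . Y], [S' → . S], [Y → . - c], [Y → . / a] }  — shift
  I1: { [Y → - . c] }  — shift
  I2: { [S → . / S], [S → . Y], [S → / . S], [Y → . - c], [Y → . / a], [Y → / . a] }  — shift
  I3: { [S' → S .] }  — accept
  I4: { [S → Y .] }  — reduce
  I5: { [S → / S .] }  — reduce
  I6: { [Y → / a .] }  — reduce
  I7: { [Y → - c .] }  — reduce

No state contains both a complete item and a shift item.

Answer: No shift-reduce conflicts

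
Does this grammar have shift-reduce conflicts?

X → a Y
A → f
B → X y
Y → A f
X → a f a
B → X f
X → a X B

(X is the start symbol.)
Yes — I6: [A → f .] vs [X → a f . a]

A shift-reduce conflict occurs when an LR(0) state has both:
  - a complete (reduce) item [A → α .] (dot at the end), and
  - a shift item [B → β . c γ] (dot before a terminal).

Augment with X' → X and build the canonical LR(0) collection (I0 = CLOSURE({[X' → . X]}), then GOTO on every symbol after a dot until no new states appear). It has 13 states:
  I0: { [X → . a X B], [X → . a Y], [X → . a f a], [X' → . X] }  — shift
  I1: { [X' → X .] }  — accept
  I2: { [A → . f], [X → . a X B], [X → . a Y], [X → . a f a], [X → a . X B], [X → a . Y], [X → a . f a], [Y → . A f] }  — shift
  I3: { [Y → A . f] }  — shift
  I4: { [B → . X f], [B → . X y], [X → . a X B], [X → . a Y], [X → . a f a], [X → a X . B] }  — shift
  I5: { [X → a Y .] }  — reduce
  I6: { [A → f .], [X → a f . a] }  — shift, reduce
  I7: { [X → a f a .] }  — reduce
  I8: { [X → a X B .] }  — reduce
  I9: { [B → X . f], [B → X . y] }  — shift
  I10: { [B → X f .] }  — reduce
  I11: { [B → X y .] }  — reduce
  I12: { [Y → A f .] }  — reduce

I6 contains reduce item [A → f .] and shift item [X → a f . a] — shift-reduce conflict.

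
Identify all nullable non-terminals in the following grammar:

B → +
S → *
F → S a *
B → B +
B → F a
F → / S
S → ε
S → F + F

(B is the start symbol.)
{ 'S' }

ε-productions: S → ε
So S is immediately nullable.
No further non-terminal can be added: every production for the remaining non-terminals contains a terminal or a non-nullable non-terminal.
Nullable = { 'S' }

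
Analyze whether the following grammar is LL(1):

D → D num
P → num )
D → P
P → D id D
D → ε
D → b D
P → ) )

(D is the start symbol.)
Relevant sets:
  FIRST(D) = { ')', 'b', 'id', 'num', ε }
  FIRST(P) = { ')', 'b', 'id', 'num' }
  FOLLOW(D) = { $, 'id', 'num' }

For D:
  PREDICT(D → D num) = { ')', 'b', 'id', 'num' }
  PREDICT(D → P) = { ')', 'b', 'id', 'num' }
  PREDICT(D → ε) = { $, 'id', 'num' }
  PREDICT(D → b D) = { 'b' }
For P:
  PREDICT(P → num ')') = { 'num' }
  PREDICT(P → D id D) = { ')', 'b', 'id', 'num' }
  PREDICT(P → ')' ')') = { ')' }

Conflict found: Predict set conflict for D: { ')', 'b', 'id', 'num' }
The grammar is NOT LL(1).

Answer: No. Predict set conflict for D: { ')', 'b', 'id', 'num' }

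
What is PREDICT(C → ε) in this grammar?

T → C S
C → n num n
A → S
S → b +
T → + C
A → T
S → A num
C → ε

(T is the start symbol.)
PREDICT(C → ε) = (FIRST(RHS) \ {ε}) ∪ (FOLLOW(C) if ε ∈ FIRST(RHS), i.e. RHS ⇒* ε)
The right-hand side is ε (FIRST(ε) = { ε }), so the predict set is FOLLOW(C) = { $, '+', 'b', 'n', 'num' }
PREDICT(C → ε) = { $, '+', 'b', 'n', 'num' }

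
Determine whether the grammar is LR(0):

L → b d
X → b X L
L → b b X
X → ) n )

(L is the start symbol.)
Augment with L' → L and build the canonical LR(0) collection (I0 = CLOSURE({[L' → . L]}), then GOTO on every symbol after a dot until no new states appear). It has 12 states:
  I0: { [L → . b b X], [L → . b d], [L' → . L] }  — shift
  I1: { [L' → L .] }  — accept
  I2: { [L → b . b X], [L → b . d] }  — shift
  I3: { [L → b b . X], [X → . ) n )], [X → . b X L] }  — shift
  I4: { [L → b d .] }  — reduce
  I5: { [X → ) . n )] }  — shift
  I6: { [L → b b X .] }  — reduce
  I7: { [X → . ) n )], [X → . b X L], [X → b . X L] }  — shift
  I8: { [L → . b b X], [L → . b d], [X → b X . L] }  — shift
  I9: { [X → b X L .] }  — reduce
  I10: { [X → ) n . )] }  — shift
  I11: { [X → ) n ) .] }  — reduce

Every state is either a pure shift/goto state or contains exactly one complete item and nothing to shift — no conflicts. The grammar is LR(0).

Answer: Yes, the grammar is LR(0)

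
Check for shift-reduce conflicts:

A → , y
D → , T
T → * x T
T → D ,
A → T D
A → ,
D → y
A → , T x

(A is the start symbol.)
A shift-reduce conflict occurs when an LR(0) state has both:
  - a complete (reduce) item [A → α .] (dot at the end), and
  - a shift item [B → β . c γ] (dot before a terminal).

Augment with A' → A and build the canonical LR(0) collection (I0 = CLOSURE({[A' → . A]}), then GOTO on every symbol after a dot until no new states appear). It has 16 states:
  I0: { [A → . , T x], [A → . , y], [A → . ,], [A → . T D], [A' → . A], [D → . , T], [D → . y], [T → . * x T], [T → . D ,] }  — shift
  I1: { [T → * . x T] }  — shift
  I2: { [A → , . T x], [A → , . y], [A → , .], [D → , . T], [D → . , T], [D → . y], [T → . * x T], [T → . D ,] }  — shift, reduce
  I3: { [A' → A .] }  — accept
  I4: { [T → D . ,] }  — shift
  I5: { [A → T . D], [D → . , T], [D → . y] }  — shift
  I6: { [D → y .] }  — reduce
  I7: { [D → , . T], [D → . , T], [D → . y], [T → . * x T], [T → . D ,] }  — shift
  I8: { [A → T D .] }  — reduce
  I9: { [D → , T .] }  — reduce
  I10: { [T → D , .] }  — reduce
  I11: { [A → , T . x], [D → , T .] }  — shift, reduce
  I12: { [A → , y .], [D → y .] }  — 2 reduces
  I13: { [A → , T x .] }  — reduce
  I14: { [D → . , T], [D → . y], [T → * x . T], [T → . * x T], [T → . D ,] }  — shift
  I15: { [T → * x T .] }  — reduce

I2 contains reduce item [A → , .] and shift items [A → , . y], [D → . , T], [D → . y], [T → . * x T] — shift-reduce conflict.
I11 contains reduce item [D → , T .] and shift item [A → , T . x] — shift-reduce conflict.

Answer: Yes — I2: [A → , .] vs [A → , . y]; I11: [D → , T .] vs [A → , T . x]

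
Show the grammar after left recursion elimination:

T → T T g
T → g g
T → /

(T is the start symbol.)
T is directly left-recursive. The standard transformation for
  A → A α₁ | ... | A α_m | β₁ | ... | β_n
is
  A  → β₁ A' | ... | β_n A'
  A' → α₁ A' | ... | α_m A' | ε

T → g g becomes T → g g T'
T → / becomes T → / T'
T → T T g becomes T' → T g T'
Add T' → ε

Resulting grammar:
T → g g T'
T → / T'
T' → T g T'
T' → ε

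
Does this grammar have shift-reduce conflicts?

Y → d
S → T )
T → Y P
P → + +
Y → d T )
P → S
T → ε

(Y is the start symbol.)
Augment with Y' → Y and build the canonical LR(0) collection (I0 = CLOSURE({[Y' → . Y]}), then GOTO on every symbol after a dot until no new states appear). It has 12 states:
  I0: { [Y → . d T )], [Y → . d], [Y' → . Y] }  — shift
  I1: { [Y' → Y .] }  — accept
  I2: { [T → . Y P], [T → .], [Y → . d T )], [Y → . d], [Y → d . T )], [Y → d .] }  — shift, 2 reduces
  I3: { [Y → d T . )] }  — shift
  I4: { [P → . + +], [P → . S], [S → . T )], [T → . Y P], [T → .], [T → Y . P], [Y → . d T )], [Y → . d] }  — shift, reduce
  I5: { [P → + . +] }  — shift
  I6: { [T → Y P .] }  — reduce
  I7: { [P → S .] }  — reduce
  I8: { [S → T . )] }  — shift
  I9: { [S → T ) .] }  — reduce
  I10: { [P → + + .] }  — reduce
  I11: { [Y → d T ) .] }  — reduce

I2 contains reduce items [T → .], [Y → d .] and shift items [Y → . d], [Y → . d T )] — shift-reduce conflict.
I4 contains reduce item [T → .] and shift items [P → . + +], [Y → . d], [Y → . d T )] — shift-reduce conflict.

Answer: Yes — I2: [T → .] vs [Y → . d]; I4: [T → .] vs [P → . + +]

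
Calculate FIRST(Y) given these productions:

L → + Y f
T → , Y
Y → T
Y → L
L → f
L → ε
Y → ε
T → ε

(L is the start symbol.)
To compute FIRST(Y), examine every production with Y on the left-hand side, reading each right-hand side left to right until a non-nullable symbol is reached.

FIRST sets of the other non-terminals involved (by the same procedure, iterated to a fixed point):
  FIRST(T) = { ',', ε }
  FIRST(L) = { '+', 'f', ε }

From Y → T:
  - T is a non-terminal: add FIRST(T) \ {ε} = { ',' }
    T is nullable and nothing follows, so the whole right-hand side can vanish: ε ∈ FIRST(Y)
From Y → L:
  - L is a non-terminal: add FIRST(L) \ {ε} = { '+', 'f' }
    L is nullable and nothing follows, so the whole right-hand side can vanish: ε ∈ FIRST(Y)
From Y → ε:
  - ε-production, so ε ∈ FIRST(Y)

Collecting: FIRST(Y) = { '+', ',', 'f', ε }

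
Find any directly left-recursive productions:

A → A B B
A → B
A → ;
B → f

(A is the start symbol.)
Direct left recursion occurs when N → N α for some non-terminal N (the right-hand side begins with the left-hand side itself).

A → A B B: LEFT RECURSIVE (starts with A)
A → B: starts with B
A → ;: starts with ';'
B → f: starts with f

The grammar has direct left recursion on: A.

Answer: Yes, A is left-recursive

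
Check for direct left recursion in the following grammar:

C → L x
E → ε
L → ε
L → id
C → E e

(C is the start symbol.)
Direct left recursion occurs when N → N α for some non-terminal N (the right-hand side begins with the left-hand side itself).

C → L x: starts with L
E → ε: starts with ε
L → ε: starts with ε
L → id: starts with id
C → E e: starts with E

No direct left recursion found.

Answer: No direct left recursion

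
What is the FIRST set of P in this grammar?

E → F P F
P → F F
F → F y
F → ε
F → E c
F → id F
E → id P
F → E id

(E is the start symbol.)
{ 'c', 'id', 'y', ε }

FIRST sets of the other non-terminals involved (by the same procedure, iterated to a fixed point):
  FIRST(F) = { 'c', 'id', 'y', ε }

From P → F F:
  - F is a non-terminal: add FIRST(F) \ {ε} = { 'c', 'id', 'y' }
    F is nullable, so continue to the next symbol
  - F is a non-terminal: add FIRST(F) \ {ε} = { 'c', 'id', 'y' }
    F is nullable and nothing follows, so the whole right-hand side can vanish: ε ∈ FIRST(P)

Collecting: FIRST(P) = { 'c', 'id', 'y', ε }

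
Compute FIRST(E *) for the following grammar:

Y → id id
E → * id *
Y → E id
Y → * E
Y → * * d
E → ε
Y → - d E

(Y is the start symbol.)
{ '*' }

FIRST sets of the non-terminals involved (from the grammar, by fixed-point iteration):
  FIRST(E) = { '*', ε }

To compute FIRST(E *), process the symbols left to right:
Symbol E is a non-terminal. Add FIRST(E) \ {ε} = { '*' }
E is nullable (ε ∈ FIRST(E)), continue to the next symbol.
Symbol * is a terminal. Add '*' and stop.
FIRST(E *) = { '*' }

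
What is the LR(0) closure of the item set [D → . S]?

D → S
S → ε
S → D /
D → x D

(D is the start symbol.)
Start with: [D → . S]
  [D → . S] has the dot before S: add [S → .], [S → . D /]
  [S → . D /] has the dot before D: add [D → . x D]
No further items can be added.

CLOSURE = { [D → . S], [D → . x D], [S → . D /], [S → .] }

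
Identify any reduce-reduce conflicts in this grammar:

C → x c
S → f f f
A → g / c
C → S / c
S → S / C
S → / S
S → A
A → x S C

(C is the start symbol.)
Augment with C' → C and build the canonical LR(0) collection (I0 = CLOSURE({[C' → . C]}), then GOTO on every symbol after a dot until no new states appear). It has 23 states:
  I0: { [A → . g / c], [A → . x S C], [C → . S / c], [C → . x c], [C' → . C], [S → . / S], [S → . A], [S → . S / C], [S → . f f f] }  — shift
  I1: { [A → . g / c], [A → . x S C], [S → . / S], [S → . A], [S → . S / C], [S → . f f f], [S → / . S] }  — shift
  I2: { [S → A .] }  — reduce
  I3: { [C' → C .] }  — accept
  I4: { [C → S . / c], [S → S . / C] }  — shift
  I5: { [S → f . f f] }  — shift
  I6: { [A → g . / c] }  — shift
  I7: { [A → . g / c], [A → . x S C], [A → x . S C], [C → x . c], [S → . / S], [S → . A], [S → . S / C], [S → . f f f] }  — shift
  I8: { [A → . g / c], [A → . x S C], [A → x S . C], [C → . S / c], [C → . x c], [S → . / S], [S → . A], [S → . S / C], [S → . f f f], [S → S . / C] }  — shift
  I9: { [C → x c .] }  — reduce
  I10: { [A → . g / c], [A → . x S C], [A → x . S C], [S → . / S], [S → . A], [S → . S / C], [S → . f f f] }  — shift
  I11: { [A → . g / c], [A → . x S C], [C → . S / c], [C → . x c], [S → . / S], [S → . A], [S → . S / C], [S → . f f f], [S → / . S], [S → S / . C] }  — shift
  I12: { [A → x S C .] }  — reduce
  I13: { [S → S / C .] }  — reduce
  I14: { [C → S . / c], [S → / S .], [S → S . / C] }  — shift, reduce
  I15: { [A → . g / c], [A → . x S C], [C → . S / c], [C → . x c], [C → S / . c], [S → . / S], [S → . A], [S → . S / C], [S → . f f f], [S → S / . C] }  — shift
  I16: { [C → S / c .] }  — reduce
  I17: { [A → g / . c] }  — shift
  I18: { [A → g / c .] }  — reduce
  I19: { [S → f f . f] }  — shift
  I20: { [S → f f f .] }  — reduce
  I21: { [S → / S .], [S → S . / C] }  — shift, reduce
  I22: { [A → . g / c], [A → . x S C], [C → . S / c], [C → . x c], [S → . / S], [S → . A], [S → . S / C], [S → . f f f], [S → S / . C] }  — shift

No state contains more than one complete item.

Answer: No reduce-reduce conflicts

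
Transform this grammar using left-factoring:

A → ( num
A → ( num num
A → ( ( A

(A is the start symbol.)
Left-factoring transforms A → αβ₁ | αβ₂ into A → αA' and A' → β₁ | β₂
(α is the longest common prefix among the alternatives). Repeat until
no nonterminal has two alternatives with a common prefix.

Round 1: A has alternatives sharing prefix '('. Introduce A': A → ( A'
  Add: A' → num
  Add: A' → num num
  Add: A' → ( A

Round 2: A' has alternatives sharing prefix 'num'. Introduce A'': A' → num A''
  Add: A'' → ε
  Add: A'' → num

No remaining common prefixes — done.

Resulting grammar:
A → ( A'
A' → num A''
A'' → ε
A'' → num
A' → ( A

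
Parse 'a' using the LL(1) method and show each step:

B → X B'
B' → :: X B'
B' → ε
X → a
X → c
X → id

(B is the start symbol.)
Stack is shown with the top on the left.

Stack   Input  Action
---------------------
B $     a $    output B → X B'
X B' $  a $    output X → a
a B' $  a $    match 'a'
B' $    $      output B' → ε
$       $      accept

The string is accepted.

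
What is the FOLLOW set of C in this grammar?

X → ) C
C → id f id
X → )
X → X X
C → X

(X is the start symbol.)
In X → ) C: C is at the end, add FOLLOW(X)

The FOLLOW sets referred to above (computed the same way, to a fixed point):
  FOLLOW(X) = { $, ')' }

Taking the union: FOLLOW(C) = { $, ')' }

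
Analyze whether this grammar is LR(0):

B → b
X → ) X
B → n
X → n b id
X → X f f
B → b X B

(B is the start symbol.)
No. Shift-reduce conflict between [B → b .] and [X → . ) X]

Augment with B' → B and build the canonical LR(0) collection (I0 = CLOSURE({[B' → . B]}), then GOTO on every symbol after a dot until no new states appear). It has 13 states:
  I0: { [B → . b X B], [B → . b], [B → . n], [B' → . B] }  — shift
  I1: { [B' → B .] }  — accept
  I2: { [B → b . X B], [B → b .], [X → . ) X], [X → . X f f], [X → . n b id] }  — shift, reduce
  I3: { [B → n .] }  — reduce
  I4: { [X → ) . X], [X → . ) X], [X → . X f f], [X → . n b id] }  — shift
  I5: { [B → . b X B], [B → . b], [B → . n], [B → b X . B], [X → X . f f] }  — shift
  I6: { [X → n . b id] }  — shift
  I7: { [X → n b . id] }  — shift
  I8: { [X → n b id .] }  — reduce
  I9: { [B → b X B .] }  — reduce
  I10: { [X → X f . f] }  — shift
  I11: { [X → X f f .] }  — reduce
  I12: { [X → ) X .], [X → X . f f] }  — shift, reduce

Conflict in state I2:
  Shift-reduce conflict between [B → b .] and [X → . ) X]
So the grammar is NOT LR(0).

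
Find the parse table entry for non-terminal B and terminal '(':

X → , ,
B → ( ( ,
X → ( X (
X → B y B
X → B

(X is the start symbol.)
B → ( ( ,

To find M[B, '('], we find productions for B where '(' is in the predict set (PREDICT(N → α) = (FIRST(α) \ {ε}) ∪ (FOLLOW(N) if α ⇒* ε)).

B → ( ( ,: PREDICT = { '(' }
  '(' is in predict set, so this production goes in M[B, '(']

M[B, '('] = B → ( ( ,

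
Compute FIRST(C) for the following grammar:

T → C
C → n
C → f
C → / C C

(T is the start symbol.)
To compute FIRST(C), examine every production with C on the left-hand side, reading each right-hand side left to right until a non-nullable symbol is reached.

From C → n:
  - n is a terminal: add 'n' and stop
From C → f:
  - f is a terminal: add 'f' and stop
From C → / C C:
  - '/' is a terminal: add '/' and stop

Collecting: FIRST(C) = { '/', 'f', 'n' }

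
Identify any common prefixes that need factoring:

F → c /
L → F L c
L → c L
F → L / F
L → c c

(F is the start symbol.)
Yes, L has productions with common prefix 'c'

Left-factoring is needed when two productions for the same non-terminal
share a common prefix on the right-hand side.

Productions for F:
  F → c /
  F → L / F
Productions for L:
  L → F L c
  L → c L
  L → c c

Found common prefix 'c' in productions for L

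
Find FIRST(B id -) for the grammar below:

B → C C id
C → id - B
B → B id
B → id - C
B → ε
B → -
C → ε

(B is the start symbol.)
{ '-', 'id' }

FIRST sets of the non-terminals involved (from the grammar, by fixed-point iteration):
  FIRST(B) = { '-', 'id', ε }

To compute FIRST(B id -), process the symbols left to right:
Symbol B is a non-terminal. Add FIRST(B) \ {ε} = { '-', 'id' }
B is nullable (ε ∈ FIRST(B)), continue to the next symbol.
Symbol id is a terminal. Add 'id' and stop.
FIRST(B id -) = { '-', 'id' }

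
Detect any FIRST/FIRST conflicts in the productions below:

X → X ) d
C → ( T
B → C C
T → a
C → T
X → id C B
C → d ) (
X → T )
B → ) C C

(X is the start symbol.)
A FIRST/FIRST conflict occurs when two productions N → α and N → β for the same non-terminal have FIRST(α) ∩ FIRST(β) ≠ ∅ (with ε ∈ FIRST of a nullable right-hand side, so two nullable alternatives also conflict).

FIRST sets of the non-terminals at (or reachable through a nullable prefix from) the front of some alternative:
  FIRST(X) = { 'a', 'id' }
  FIRST(T) = { 'a' }
  FIRST(C) = { '(', 'a', 'd' }

Productions for X:
  X → X ) d: FIRST = { 'a', 'id' }
  X → id C B: FIRST = { 'id' }
  X → T ): FIRST = { 'a' }
Productions for C:
  C → ( T: FIRST = { '(' }
  C → T: FIRST = { 'a' }
  C → d ) (: FIRST = { 'd' }
Productions for B:
  B → C C: FIRST = { '(', 'a', 'd' }
  B → ) C C: FIRST = { ')' }
T has only one production, so no FIRST/FIRST conflict is possible there.

Conflict for X: X → X ) d and X → id C B
  Overlap: { 'id' }
Conflict for X: X → X ) d and X → T )
  Overlap: { 'a' }

Answer: Yes. X → X ')' d / X → id C B on { 'id' }; X → X ')' d / X → T ')' on { 'a' }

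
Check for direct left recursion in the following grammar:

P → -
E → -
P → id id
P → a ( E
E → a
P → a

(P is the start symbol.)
Direct left recursion occurs when N → N α for some non-terminal N (the right-hand side begins with the left-hand side itself).

P → -: starts with '-'
E → -: starts with '-'
P → id id: starts with id
P → a ( E: starts with a
E → a: starts with a
P → a: starts with a

No direct left recursion found.

Answer: No direct left recursion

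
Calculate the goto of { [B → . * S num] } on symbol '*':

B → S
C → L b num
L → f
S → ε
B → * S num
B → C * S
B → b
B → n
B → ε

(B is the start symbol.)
GOTO(I, '*') = CLOSURE({ [A → αX.β] : [A → α.Xβ] ∈ I, X = '*' })

Items with dot before '*', with the dot advanced:
  [B → . * S num] → [B → * . S num]
Closure of the advanced items:
  [B → * . S num] has the dot before S: add [S → .]

GOTO = { [B → * . S num], [S → .] }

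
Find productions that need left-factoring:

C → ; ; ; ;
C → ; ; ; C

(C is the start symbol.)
Left-factoring is needed when two productions for the same non-terminal
share a common prefix on the right-hand side.

Productions for C:
  C → ; ; ; ;
  C → ; ; ; C

Found common prefix '; ; ;' in productions for C

Answer: Yes, C has productions with common prefix '; ; ;'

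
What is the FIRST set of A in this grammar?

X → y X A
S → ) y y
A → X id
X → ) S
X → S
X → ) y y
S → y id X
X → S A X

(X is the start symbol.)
To compute FIRST(A), examine every production with A on the left-hand side, reading each right-hand side left to right until a non-nullable symbol is reached.

FIRST sets of the other non-terminals involved (by the same procedure, iterated to a fixed point):
  FIRST(X) = { ')', 'y' }

From A → X id:
  - X is a non-terminal: add FIRST(X) \ {ε} = { ')', 'y' }
    X is not nullable, so stop

Collecting: FIRST(A) = { ')', 'y' }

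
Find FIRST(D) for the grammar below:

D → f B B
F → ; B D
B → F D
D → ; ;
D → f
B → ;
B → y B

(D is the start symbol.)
{ ';', 'f' }

To compute FIRST(D), examine every production with D on the left-hand side, reading each right-hand side left to right until a non-nullable symbol is reached.

From D → f B B:
  - f is a terminal: add 'f' and stop
From D → ; ;:
  - ';' is a terminal: add ';' and stop
From D → f:
  - f is a terminal: add 'f' and stop

Collecting: FIRST(D) = { ';', 'f' }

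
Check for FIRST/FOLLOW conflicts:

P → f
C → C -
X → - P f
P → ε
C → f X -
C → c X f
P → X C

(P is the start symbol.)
Yes. P → f with FOLLOW(P) on { 'f' }

A FIRST/FOLLOW conflict occurs when a non-terminal N has a nullable alternative N → β (β ⇒* ε) and another alternative N → α with FIRST(α) ∩ FOLLOW(N) ≠ ∅: on such a lookahead the parser cannot decide between expanding α and letting N vanish via β.

Nullable non-terminals: P.
FIRST sets used below: FIRST(X) = { '-' }

P: nullable alternative(s) P → ε; FOLLOW(P) = { $, 'f' }
  P → f: FIRST \ {ε} = { 'f' } — overlaps FOLLOW(P) on { 'f' }: CONFLICT
  P → ε: FIRST \ {ε} = { } — this is the only nullable alternative, skip
  P → X C: FIRST \ {ε} = { '-' } — disjoint from FOLLOW(P)

C, X have no nullable alternative, so no FIRST/FOLLOW check is needed there.

So the grammar has 1 FIRST/FOLLOW conflict (marked CONFLICT above).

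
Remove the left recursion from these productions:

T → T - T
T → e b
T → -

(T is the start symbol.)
T is directly left-recursive. The standard transformation for
  A → A α₁ | ... | A α_m | β₁ | ... | β_n
is
  A  → β₁ A' | ... | β_n A'
  A' → α₁ A' | ... | α_m A' | ε

T → e b becomes T → e b T'
T → - becomes T → - T'
T → T - T becomes T' → - T T'
Add T' → ε

Resulting grammar:
T → e b T'
T → - T'
T' → - T T'
T' → ε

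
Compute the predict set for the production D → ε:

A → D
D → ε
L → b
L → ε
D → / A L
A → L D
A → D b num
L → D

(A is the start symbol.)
{ $, '/', 'b' }

PREDICT(D → ε) = (FIRST(RHS) \ {ε}) ∪ (FOLLOW(D) if ε ∈ FIRST(RHS), i.e. RHS ⇒* ε)
The right-hand side is ε (FIRST(ε) = { ε }), so the predict set is FOLLOW(D) = { $, '/', 'b' }
PREDICT(D → ε) = { $, '/', 'b' }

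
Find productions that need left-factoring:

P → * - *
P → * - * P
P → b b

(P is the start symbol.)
Left-factoring is needed when two productions for the same non-terminal
share a common prefix on the right-hand side.

Productions for P:
  P → * - *
  P → * - * P
  P → b b

Found common prefix '* - *' in productions for P

Answer: Yes, P has productions with common prefix '* - *'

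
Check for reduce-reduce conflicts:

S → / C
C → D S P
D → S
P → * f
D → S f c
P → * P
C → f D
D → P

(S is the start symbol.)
No reduce-reduce conflicts

Augment with S' → S and build the canonical LR(0) collection (I0 = CLOSURE({[S' → . S]}), then GOTO on every symbol after a dot until no new states appear). It has 16 states:
  I0: { [S → . / C], [S' → . S] }  — shift
  I1: { [C → . D S P], [C → . f D], [D → . P], [D → . S f c], [D → . S], [P → . * P], [P → . * f], [S → . / C], [S → / . C] }  — shift
  I2: { [S' → S .] }  — accept
  I3: { [P → * . P], [P → * . f], [P → . * P], [P → . * f] }  — shift
  I4: { [S → / C .] }  — reduce
  I5: { [C → D . S P], [S → . / C] }  — shift
  I6: { [D → P .] }  — reduce
  I7: { [D → S . f c], [D → S .] }  — shift, reduce
  I8: { [C → f . D], [D → . P], [D → . S f c], [D → . S], [P → . * P], [P → . * f], [S → . / C] }  — shift
  I9: { [C → f D .] }  — reduce
  I10: { [D → S f . c] }  — shift
  I11: { [D → S f c .] }  — reduce
  I12: { [C → D S . P], [P → . * P], [P → . * f] }  — shift
  I13: { [C → D S P .] }  — reduce
  I14: { [P → * P .] }  — reduce
  I15: { [P → * f .] }  — reduce

No state contains more than one complete item.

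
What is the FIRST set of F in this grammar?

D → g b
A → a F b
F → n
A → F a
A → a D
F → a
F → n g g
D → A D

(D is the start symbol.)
From F → n:
  - n is a terminal: add 'n' and stop
From F → a:
  - a is a terminal: add 'a' and stop
From F → n g g:
  - n is a terminal: add 'n' and stop

Collecting: FIRST(F) = { 'a', 'n' }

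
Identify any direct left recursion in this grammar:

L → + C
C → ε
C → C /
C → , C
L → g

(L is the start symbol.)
Yes, C is left-recursive

L → + C: starts with '+'
C → ε: starts with ε
C → C /: LEFT RECURSIVE (starts with C)
C → , C: starts with ','
L → g: starts with g

The grammar has direct left recursion on: C.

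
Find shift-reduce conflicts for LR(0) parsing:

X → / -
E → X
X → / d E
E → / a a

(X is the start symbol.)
Augment with X' → X and build the canonical LR(0) collection (I0 = CLOSURE({[X' → . X]}), then GOTO on every symbol after a dot until no new states appear). It has 10 states:
  I0: { [X → . / -], [X → . / d E], [X' → . X] }  — shift
  I1: { [X → / . -], [X → / . d E] }  — shift
  I2: { [X' → X .] }  — accept
  I3: { [X → / - .] }  — reduce
  I4: { [E → . / a a], [E → . X], [X → . / -], [X → . / d E], [X → / d . E] }  — shift
  I5: { [E → / . a a], [X → / . -], [X → / . d E] }  — shift
  I6: { [X → / d E .] }  — reduce
  I7: { [E → X .] }  — reduce
  I8: { [E → / a . a] }  — shift
  I9: { [E → / a a .] }  — reduce

No state contains both a complete item and a shift item.

Answer: No shift-reduce conflicts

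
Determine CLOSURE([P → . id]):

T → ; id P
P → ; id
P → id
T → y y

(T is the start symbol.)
Start with: [P → . id]
The dot precedes the terminal id, so nothing is added.

CLOSURE = { [P → . id] }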